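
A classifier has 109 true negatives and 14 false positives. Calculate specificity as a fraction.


Specificity = TN / (TN + FP) = 109 / 123 = 109/123.

109/123


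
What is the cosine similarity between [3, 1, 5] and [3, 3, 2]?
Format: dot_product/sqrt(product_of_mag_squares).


dot = 22. |a|^2 = 35, |b|^2 = 22. cos = 22/sqrt(770).

22/sqrt(770)


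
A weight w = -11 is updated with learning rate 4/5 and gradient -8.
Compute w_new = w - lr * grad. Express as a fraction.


w_new = -11 - 4/5 * -8 = -11 - -32/5 = -23/5.

-23/5


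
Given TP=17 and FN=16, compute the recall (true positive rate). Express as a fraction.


Recall = TP / (TP + FN) = 17 / 33 = 17/33.

17/33


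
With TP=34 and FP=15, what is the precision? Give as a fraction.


Precision = TP / (TP + FP) = 34 / 49 = 34/49.

34/49


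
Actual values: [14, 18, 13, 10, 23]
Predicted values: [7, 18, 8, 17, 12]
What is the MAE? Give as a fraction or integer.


MAE = (1/5) * (|14-7|=7 + |18-18|=0 + |13-8|=5 + |10-17|=7 + |23-12|=11). Sum = 30. MAE = 6.

6


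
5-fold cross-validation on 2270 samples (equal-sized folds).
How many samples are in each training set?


Each validation fold has 2270/5 = 454 samples. Training set = 2270 - 454 = 1816.

1816


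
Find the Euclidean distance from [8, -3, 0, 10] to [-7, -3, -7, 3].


d = sqrt(sum of squared differences). (8--7)^2=225, (-3--3)^2=0, (0--7)^2=49, (10-3)^2=49. Sum = 323.

sqrt(323)


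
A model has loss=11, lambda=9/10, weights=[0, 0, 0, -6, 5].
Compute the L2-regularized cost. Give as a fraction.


L2 sq norm = sum(w^2) = 61. J = 11 + 9/10 * 61 = 659/10.

659/10


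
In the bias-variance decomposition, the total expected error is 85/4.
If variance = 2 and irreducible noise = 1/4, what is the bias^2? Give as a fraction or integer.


Total error = bias^2 + variance + irreducible noise. So bias^2 = 85/4 - 2 - 1/4 = 19.

19


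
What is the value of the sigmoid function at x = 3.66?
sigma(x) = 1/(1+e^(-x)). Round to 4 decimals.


sigma(3.66) = 1/(1+e^(-3.66)) = 1/(1+0.025733) = 1/1.025733 = 0.9749.

0.9749


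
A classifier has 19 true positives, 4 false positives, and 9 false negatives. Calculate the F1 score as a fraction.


Precision = 19/23 = 19/23. Recall = 19/28 = 19/28. F1 = 2*P*R/(P+R) = 38/51.

38/51


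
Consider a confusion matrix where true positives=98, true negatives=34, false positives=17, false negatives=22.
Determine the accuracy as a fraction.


Accuracy = (TP + TN) / (TP + TN + FP + FN) = (98 + 34) / 171 = 44/57.

44/57


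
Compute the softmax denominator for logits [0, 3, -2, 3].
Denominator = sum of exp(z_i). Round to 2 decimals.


Denom = e^0=1.0000 + e^3=20.0855 + e^-2=0.1353 + e^3=20.0855. Sum = 41.3063, which rounds to 41.31.

41.31


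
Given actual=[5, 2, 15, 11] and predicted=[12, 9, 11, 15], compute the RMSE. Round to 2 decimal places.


MSE = 32.5000. RMSE = sqrt(32.5000) = 5.70.

5.70


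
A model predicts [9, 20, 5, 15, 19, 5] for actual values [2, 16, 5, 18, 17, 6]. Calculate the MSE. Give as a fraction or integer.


MSE = (1/6) * ((2-9)^2=49 + (16-20)^2=16 + (5-5)^2=0 + (18-15)^2=9 + (17-19)^2=4 + (6-5)^2=1). Sum = 79. MSE = 79/6.

79/6


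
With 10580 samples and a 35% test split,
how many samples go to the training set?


Test set = 10580 * 35% = 3703. Training set = 10580 - 3703 = 6877.

6877


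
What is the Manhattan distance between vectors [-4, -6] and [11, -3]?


d = sum of absolute differences: |-4-11|=15 + |-6--3|=3 = 18.

18


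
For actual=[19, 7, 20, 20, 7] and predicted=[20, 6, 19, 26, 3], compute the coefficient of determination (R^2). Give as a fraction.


Mean(y) = 73/5. SS_res = 55. SS_tot = 966/5. R^2 = 1 - 55/(966/5) = 691/966.

691/966


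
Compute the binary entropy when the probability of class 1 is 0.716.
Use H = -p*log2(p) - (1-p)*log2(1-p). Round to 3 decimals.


H = -0.716*log2(0.716) - 0.284*log2(0.284) = 0.861.

0.861


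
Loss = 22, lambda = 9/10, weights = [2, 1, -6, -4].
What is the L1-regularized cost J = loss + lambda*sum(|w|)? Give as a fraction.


L1 norm = sum(|w|) = 13. J = 22 + 9/10 * 13 = 337/10.

337/10


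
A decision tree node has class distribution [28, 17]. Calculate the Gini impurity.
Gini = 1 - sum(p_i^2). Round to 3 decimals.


Total = 45. Proportions: 28/45, 17/45. sum(p_i^2) = 0.5299. Gini = 1 - 0.5299 = 0.4701, which rounds to 0.470.

0.470


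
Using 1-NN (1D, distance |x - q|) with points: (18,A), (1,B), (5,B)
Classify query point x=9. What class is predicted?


Distances: |18-9|=9, |1-9|=8, |5-9|=4. 1 nearest: (5,B). Counts: {'B': 1}. Majority class: B.

B


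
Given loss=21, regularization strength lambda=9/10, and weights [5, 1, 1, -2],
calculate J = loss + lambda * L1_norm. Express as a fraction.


L1 norm = sum(|w|) = 9. J = 21 + 9/10 * 9 = 291/10.

291/10


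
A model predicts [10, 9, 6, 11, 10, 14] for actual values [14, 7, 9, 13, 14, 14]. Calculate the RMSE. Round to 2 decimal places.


MSE = 8.1667. RMSE = sqrt(8.1667) = 2.86.

2.86


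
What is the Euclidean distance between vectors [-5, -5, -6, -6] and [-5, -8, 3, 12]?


d = sqrt(sum of squared differences). (-5--5)^2=0, (-5--8)^2=9, (-6-3)^2=81, (-6-12)^2=324. Sum = 414.

sqrt(414)


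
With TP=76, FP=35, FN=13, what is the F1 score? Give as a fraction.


Precision = 76/111 = 76/111. Recall = 76/89 = 76/89. F1 = 2*P*R/(P+R) = 19/25.

19/25


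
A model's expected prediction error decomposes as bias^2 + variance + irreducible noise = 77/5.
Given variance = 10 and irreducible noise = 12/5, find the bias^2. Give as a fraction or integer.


Total error = bias^2 + variance + irreducible noise. So bias^2 = 77/5 - 10 - 12/5 = 3.

3


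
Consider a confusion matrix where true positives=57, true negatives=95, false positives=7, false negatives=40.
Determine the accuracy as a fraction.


Accuracy = (TP + TN) / (TP + TN + FP + FN) = (57 + 95) / 199 = 152/199.

152/199


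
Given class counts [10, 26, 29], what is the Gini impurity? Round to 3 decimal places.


Total = 65. Proportions: 10/65, 26/65, 29/65. sum(p_i^2) = 0.3827. Gini = 1 - 0.3827 = 0.6173, which rounds to 0.617.

0.617


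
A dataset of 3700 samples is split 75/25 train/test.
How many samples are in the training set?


Test set = 3700 * 25% = 925. Training set = 3700 - 925 = 2775.

2775


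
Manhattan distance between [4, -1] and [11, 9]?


d = sum of absolute differences: |4-11|=7 + |-1-9|=10 = 17.

17


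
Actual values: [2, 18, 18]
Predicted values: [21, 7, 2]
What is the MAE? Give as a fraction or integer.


MAE = (1/3) * (|2-21|=19 + |18-7|=11 + |18-2|=16). Sum = 46. MAE = 46/3.

46/3


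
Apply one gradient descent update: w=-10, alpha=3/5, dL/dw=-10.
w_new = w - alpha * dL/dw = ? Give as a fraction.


w_new = -10 - 3/5 * -10 = -10 - -6 = -4.

-4


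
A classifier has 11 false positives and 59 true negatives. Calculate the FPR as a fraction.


FPR = FP / (FP + TN) = 11 / 70 = 11/70.

11/70


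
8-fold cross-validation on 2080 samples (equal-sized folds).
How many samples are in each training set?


Each validation fold has 2080/8 = 260 samples. Training set = 2080 - 260 = 1820.

1820


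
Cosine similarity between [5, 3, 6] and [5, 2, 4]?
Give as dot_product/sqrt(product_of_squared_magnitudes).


dot = 55. |a|^2 = 70, |b|^2 = 45. cos = 55/sqrt(3150).

55/sqrt(3150)


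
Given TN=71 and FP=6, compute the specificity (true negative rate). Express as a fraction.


Specificity = TN / (TN + FP) = 71 / 77 = 71/77.

71/77


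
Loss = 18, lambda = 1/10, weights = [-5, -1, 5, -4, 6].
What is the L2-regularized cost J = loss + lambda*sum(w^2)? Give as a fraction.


L2 sq norm = sum(w^2) = 103. J = 18 + 1/10 * 103 = 283/10.

283/10


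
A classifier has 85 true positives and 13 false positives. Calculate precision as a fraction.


Precision = TP / (TP + FP) = 85 / 98 = 85/98.

85/98


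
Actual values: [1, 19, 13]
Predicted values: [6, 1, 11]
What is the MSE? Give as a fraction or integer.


MSE = (1/3) * ((1-6)^2=25 + (19-1)^2=324 + (13-11)^2=4). Sum = 353. MSE = 353/3.

353/3


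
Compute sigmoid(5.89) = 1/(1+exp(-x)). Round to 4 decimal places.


sigma(5.89) = 1/(1+e^(-5.89)) = 1/(1+0.002767) = 1/1.002767 = 0.9972.

0.9972


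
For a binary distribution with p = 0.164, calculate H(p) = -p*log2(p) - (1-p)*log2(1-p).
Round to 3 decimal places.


H = -0.164*log2(0.164) - 0.836*log2(0.836) = 0.644.

0.644


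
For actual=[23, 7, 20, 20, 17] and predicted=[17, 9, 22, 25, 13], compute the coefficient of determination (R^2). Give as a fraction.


Mean(y) = 87/5. SS_res = 85. SS_tot = 766/5. R^2 = 1 - 85/(766/5) = 341/766.

341/766


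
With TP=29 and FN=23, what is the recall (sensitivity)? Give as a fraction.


Recall = TP / (TP + FN) = 29 / 52 = 29/52.

29/52


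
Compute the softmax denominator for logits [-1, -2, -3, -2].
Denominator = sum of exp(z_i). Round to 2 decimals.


Denom = e^-1=0.3679 + e^-2=0.1353 + e^-3=0.0498 + e^-2=0.1353. Sum = 0.6883, which rounds to 0.69.

0.69


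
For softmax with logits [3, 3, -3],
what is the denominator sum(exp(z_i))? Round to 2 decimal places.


Denom = e^3=20.0855 + e^3=20.0855 + e^-3=0.0498. Sum = 40.2208, which rounds to 40.22.

40.22


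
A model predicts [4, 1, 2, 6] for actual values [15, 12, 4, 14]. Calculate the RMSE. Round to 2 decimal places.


MSE = 77.5000. RMSE = sqrt(77.5000) = 8.80.

8.80


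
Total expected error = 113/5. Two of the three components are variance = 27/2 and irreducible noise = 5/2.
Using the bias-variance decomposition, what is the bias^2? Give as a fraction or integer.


Total error = bias^2 + variance + irreducible noise. So bias^2 = 113/5 - 27/2 - 5/2 = 33/5.

33/5


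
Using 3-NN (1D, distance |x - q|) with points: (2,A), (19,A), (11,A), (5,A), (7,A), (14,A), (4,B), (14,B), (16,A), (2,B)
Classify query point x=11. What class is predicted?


Distances: |2-11|=9, |19-11|=8, |11-11|=0, |5-11|=6, |7-11|=4, |14-11|=3, |4-11|=7, |14-11|=3, |16-11|=5, |2-11|=9. 3 nearest: (11,A), (14,A), (14,B). Counts: {'A': 2, 'B': 1}. Majority class: A.

A


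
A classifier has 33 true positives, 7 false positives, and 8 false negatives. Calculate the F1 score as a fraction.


Precision = 33/40 = 33/40. Recall = 33/41 = 33/41. F1 = 2*P*R/(P+R) = 22/27.

22/27


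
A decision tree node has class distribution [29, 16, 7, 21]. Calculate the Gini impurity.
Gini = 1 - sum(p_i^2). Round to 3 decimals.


Total = 73. Proportions: 29/73, 16/73, 7/73, 21/73. sum(p_i^2) = 0.2978. Gini = 1 - 0.2978 = 0.7022, which rounds to 0.702.

0.702


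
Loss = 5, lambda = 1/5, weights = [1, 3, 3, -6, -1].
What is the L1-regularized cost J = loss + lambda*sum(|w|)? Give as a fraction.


L1 norm = sum(|w|) = 14. J = 5 + 1/5 * 14 = 39/5.

39/5


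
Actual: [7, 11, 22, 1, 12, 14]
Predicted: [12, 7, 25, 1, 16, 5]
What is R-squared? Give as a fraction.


Mean(y) = 67/6. SS_res = 147. SS_tot = 1481/6. R^2 = 1 - 147/(1481/6) = 599/1481.

599/1481


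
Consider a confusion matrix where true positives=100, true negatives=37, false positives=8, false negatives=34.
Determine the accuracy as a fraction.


Accuracy = (TP + TN) / (TP + TN + FP + FN) = (100 + 37) / 179 = 137/179.

137/179


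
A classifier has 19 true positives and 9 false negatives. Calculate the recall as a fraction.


Recall = TP / (TP + FN) = 19 / 28 = 19/28.

19/28


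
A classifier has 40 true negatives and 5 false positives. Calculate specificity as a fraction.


Specificity = TN / (TN + FP) = 40 / 45 = 8/9.

8/9


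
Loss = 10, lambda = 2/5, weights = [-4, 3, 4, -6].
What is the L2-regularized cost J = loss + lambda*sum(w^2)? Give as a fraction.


L2 sq norm = sum(w^2) = 77. J = 10 + 2/5 * 77 = 204/5.

204/5


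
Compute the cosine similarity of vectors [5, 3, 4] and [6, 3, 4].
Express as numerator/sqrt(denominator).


dot = 55. |a|^2 = 50, |b|^2 = 61. cos = 55/sqrt(3050).

55/sqrt(3050)


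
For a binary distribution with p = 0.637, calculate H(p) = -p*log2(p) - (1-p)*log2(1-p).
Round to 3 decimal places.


H = -0.637*log2(0.637) - 0.363*log2(0.363) = 0.945.

0.945


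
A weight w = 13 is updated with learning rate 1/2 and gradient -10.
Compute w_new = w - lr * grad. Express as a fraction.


w_new = 13 - 1/2 * -10 = 13 - -5 = 18.

18


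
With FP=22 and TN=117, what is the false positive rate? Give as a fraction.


FPR = FP / (FP + TN) = 22 / 139 = 22/139.

22/139


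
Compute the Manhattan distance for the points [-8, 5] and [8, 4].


d = sum of absolute differences: |-8-8|=16 + |5-4|=1 = 17.

17


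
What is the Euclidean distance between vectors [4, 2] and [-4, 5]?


d = sqrt(sum of squared differences). (4--4)^2=64, (2-5)^2=9. Sum = 73.

sqrt(73)


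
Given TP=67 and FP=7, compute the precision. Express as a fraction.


Precision = TP / (TP + FP) = 67 / 74 = 67/74.

67/74


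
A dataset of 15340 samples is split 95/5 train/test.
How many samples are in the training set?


Test set = 15340 * 5% = 767. Training set = 15340 - 767 = 14573.

14573


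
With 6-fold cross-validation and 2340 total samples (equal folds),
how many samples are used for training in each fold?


Each validation fold has 2340/6 = 390 samples. Training set = 2340 - 390 = 1950.

1950


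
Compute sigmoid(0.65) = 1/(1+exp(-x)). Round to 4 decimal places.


sigma(0.65) = 1/(1+e^(-0.65)) = 1/(1+0.522046) = 1/1.522046 = 0.6570.

0.6570


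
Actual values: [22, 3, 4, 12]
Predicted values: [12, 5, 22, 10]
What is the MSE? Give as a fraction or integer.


MSE = (1/4) * ((22-12)^2=100 + (3-5)^2=4 + (4-22)^2=324 + (12-10)^2=4). Sum = 432. MSE = 108.

108


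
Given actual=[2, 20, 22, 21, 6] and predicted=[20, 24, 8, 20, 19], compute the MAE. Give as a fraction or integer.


MAE = (1/5) * (|2-20|=18 + |20-24|=4 + |22-8|=14 + |21-20|=1 + |6-19|=13). Sum = 50. MAE = 10.

10


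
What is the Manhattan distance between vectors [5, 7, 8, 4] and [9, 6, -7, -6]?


d = sum of absolute differences: |5-9|=4 + |7-6|=1 + |8--7|=15 + |4--6|=10 = 30.

30


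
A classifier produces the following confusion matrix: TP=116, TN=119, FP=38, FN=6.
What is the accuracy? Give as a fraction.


Accuracy = (TP + TN) / (TP + TN + FP + FN) = (116 + 119) / 279 = 235/279.

235/279


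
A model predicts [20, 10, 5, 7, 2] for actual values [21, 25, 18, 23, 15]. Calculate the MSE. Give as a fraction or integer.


MSE = (1/5) * ((21-20)^2=1 + (25-10)^2=225 + (18-5)^2=169 + (23-7)^2=256 + (15-2)^2=169). Sum = 820. MSE = 164.

164


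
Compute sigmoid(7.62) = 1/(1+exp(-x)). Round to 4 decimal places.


sigma(7.62) = 1/(1+e^(-7.62)) = 1/(1+0.000491) = 1/1.000491 = 0.9995.

0.9995


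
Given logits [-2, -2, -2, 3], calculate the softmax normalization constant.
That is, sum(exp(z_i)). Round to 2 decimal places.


Denom = e^-2=0.1353 + e^-2=0.1353 + e^-2=0.1353 + e^3=20.0855. Sum = 20.4914, which rounds to 20.49.

20.49


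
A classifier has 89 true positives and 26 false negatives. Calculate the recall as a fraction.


Recall = TP / (TP + FN) = 89 / 115 = 89/115.

89/115


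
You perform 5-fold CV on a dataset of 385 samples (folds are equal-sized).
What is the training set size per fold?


Each validation fold has 385/5 = 77 samples. Training set = 385 - 77 = 308.

308


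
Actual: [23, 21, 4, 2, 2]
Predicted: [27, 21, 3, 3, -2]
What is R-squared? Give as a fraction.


Mean(y) = 52/5. SS_res = 34. SS_tot = 2266/5. R^2 = 1 - 34/(2266/5) = 1048/1133.

1048/1133


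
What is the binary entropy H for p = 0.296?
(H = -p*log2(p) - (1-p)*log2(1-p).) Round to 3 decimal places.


H = -0.296*log2(0.296) - 0.704*log2(0.704) = 0.876.

0.876


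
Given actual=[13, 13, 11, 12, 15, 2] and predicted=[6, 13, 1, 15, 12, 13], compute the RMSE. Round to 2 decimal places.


MSE = 48.0000. RMSE = sqrt(48.0000) = 6.93.

6.93


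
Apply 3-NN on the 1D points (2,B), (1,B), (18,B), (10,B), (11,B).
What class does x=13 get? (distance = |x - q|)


Distances: |2-13|=11, |1-13|=12, |18-13|=5, |10-13|=3, |11-13|=2. 3 nearest: (11,B), (10,B), (18,B). Counts: {'B': 3}. Majority class: B.

B


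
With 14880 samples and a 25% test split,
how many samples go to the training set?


Test set = 14880 * 25% = 3720. Training set = 14880 - 3720 = 11160.

11160


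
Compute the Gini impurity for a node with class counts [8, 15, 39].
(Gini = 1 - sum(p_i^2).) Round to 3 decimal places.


Total = 62. Proportions: 8/62, 15/62, 39/62. sum(p_i^2) = 0.4709. Gini = 1 - 0.4709 = 0.5291, which rounds to 0.529.

0.529


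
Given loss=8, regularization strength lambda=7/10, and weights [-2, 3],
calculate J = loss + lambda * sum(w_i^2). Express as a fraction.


L2 sq norm = sum(w^2) = 13. J = 8 + 7/10 * 13 = 171/10.

171/10


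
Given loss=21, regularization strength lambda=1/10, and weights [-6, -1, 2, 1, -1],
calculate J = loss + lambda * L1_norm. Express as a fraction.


L1 norm = sum(|w|) = 11. J = 21 + 1/10 * 11 = 221/10.

221/10


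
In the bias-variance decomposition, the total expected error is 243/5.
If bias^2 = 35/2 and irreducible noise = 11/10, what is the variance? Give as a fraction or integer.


Total error = bias^2 + variance + irreducible noise. So variance = 243/5 - 35/2 - 11/10 = 30.

30


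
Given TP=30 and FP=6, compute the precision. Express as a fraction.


Precision = TP / (TP + FP) = 30 / 36 = 5/6.

5/6


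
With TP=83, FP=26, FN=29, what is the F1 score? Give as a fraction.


Precision = 83/109 = 83/109. Recall = 83/112 = 83/112. F1 = 2*P*R/(P+R) = 166/221.

166/221


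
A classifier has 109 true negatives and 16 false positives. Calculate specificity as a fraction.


Specificity = TN / (TN + FP) = 109 / 125 = 109/125.

109/125


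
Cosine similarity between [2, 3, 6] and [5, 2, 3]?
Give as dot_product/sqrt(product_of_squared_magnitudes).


dot = 34. |a|^2 = 49, |b|^2 = 38. cos = 34/sqrt(1862).

34/sqrt(1862)


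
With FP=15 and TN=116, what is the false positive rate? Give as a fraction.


FPR = FP / (FP + TN) = 15 / 131 = 15/131.

15/131


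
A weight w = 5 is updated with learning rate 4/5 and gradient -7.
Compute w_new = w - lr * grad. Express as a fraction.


w_new = 5 - 4/5 * -7 = 5 - -28/5 = 53/5.

53/5


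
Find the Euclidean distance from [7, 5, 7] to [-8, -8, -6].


d = sqrt(sum of squared differences). (7--8)^2=225, (5--8)^2=169, (7--6)^2=169. Sum = 563.

sqrt(563)


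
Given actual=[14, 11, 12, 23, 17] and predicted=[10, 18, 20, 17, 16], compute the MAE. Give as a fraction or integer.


MAE = (1/5) * (|14-10|=4 + |11-18|=7 + |12-20|=8 + |23-17|=6 + |17-16|=1). Sum = 26. MAE = 26/5.

26/5


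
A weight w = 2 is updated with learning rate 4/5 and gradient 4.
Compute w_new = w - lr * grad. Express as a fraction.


w_new = 2 - 4/5 * 4 = 2 - 16/5 = -6/5.

-6/5


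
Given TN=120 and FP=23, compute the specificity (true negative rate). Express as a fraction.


Specificity = TN / (TN + FP) = 120 / 143 = 120/143.

120/143


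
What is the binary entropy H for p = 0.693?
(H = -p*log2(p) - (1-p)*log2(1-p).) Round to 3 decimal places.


H = -0.693*log2(0.693) - 0.307*log2(0.307) = 0.890.

0.890


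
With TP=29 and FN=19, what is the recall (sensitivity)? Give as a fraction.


Recall = TP / (TP + FN) = 29 / 48 = 29/48.

29/48


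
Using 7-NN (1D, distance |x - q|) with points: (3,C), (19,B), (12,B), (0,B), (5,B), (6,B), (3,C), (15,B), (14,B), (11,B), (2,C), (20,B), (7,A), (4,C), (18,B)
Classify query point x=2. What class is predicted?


Distances: |3-2|=1, |19-2|=17, |12-2|=10, |0-2|=2, |5-2|=3, |6-2|=4, |3-2|=1, |15-2|=13, |14-2|=12, |11-2|=9, |2-2|=0, |20-2|=18, |7-2|=5, |4-2|=2, |18-2|=16. 7 nearest: (2,C), (3,C), (3,C), (0,B), (4,C), (5,B), (6,B). Counts: {'C': 4, 'B': 3}. Majority class: C.

C


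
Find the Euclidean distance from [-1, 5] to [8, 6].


d = sqrt(sum of squared differences). (-1-8)^2=81, (5-6)^2=1. Sum = 82.

sqrt(82)


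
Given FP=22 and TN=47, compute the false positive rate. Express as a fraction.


FPR = FP / (FP + TN) = 22 / 69 = 22/69.

22/69


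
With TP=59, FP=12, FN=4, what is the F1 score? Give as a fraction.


Precision = 59/71 = 59/71. Recall = 59/63 = 59/63. F1 = 2*P*R/(P+R) = 59/67.

59/67


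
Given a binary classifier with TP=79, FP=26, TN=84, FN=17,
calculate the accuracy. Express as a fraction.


Accuracy = (TP + TN) / (TP + TN + FP + FN) = (79 + 84) / 206 = 163/206.

163/206


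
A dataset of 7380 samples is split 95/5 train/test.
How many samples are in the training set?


Test set = 7380 * 5% = 369. Training set = 7380 - 369 = 7011.

7011


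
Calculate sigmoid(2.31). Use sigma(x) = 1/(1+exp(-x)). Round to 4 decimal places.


sigma(2.31) = 1/(1+e^(-2.31)) = 1/(1+0.099261) = 1/1.099261 = 0.9097.

0.9097


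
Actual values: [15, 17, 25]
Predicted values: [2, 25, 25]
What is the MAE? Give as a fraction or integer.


MAE = (1/3) * (|15-2|=13 + |17-25|=8 + |25-25|=0). Sum = 21. MAE = 7.

7


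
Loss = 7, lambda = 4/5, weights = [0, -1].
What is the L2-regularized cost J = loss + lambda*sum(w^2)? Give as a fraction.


L2 sq norm = sum(w^2) = 1. J = 7 + 4/5 * 1 = 39/5.

39/5


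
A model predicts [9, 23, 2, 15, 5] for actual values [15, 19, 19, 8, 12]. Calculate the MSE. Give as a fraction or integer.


MSE = (1/5) * ((15-9)^2=36 + (19-23)^2=16 + (19-2)^2=289 + (8-15)^2=49 + (12-5)^2=49). Sum = 439. MSE = 439/5.

439/5


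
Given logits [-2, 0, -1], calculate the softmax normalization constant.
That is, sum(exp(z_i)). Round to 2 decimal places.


Denom = e^-2=0.1353 + e^0=1.0000 + e^-1=0.3679. Sum = 1.5032, which rounds to 1.50.

1.50


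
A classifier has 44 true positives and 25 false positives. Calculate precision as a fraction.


Precision = TP / (TP + FP) = 44 / 69 = 44/69.

44/69


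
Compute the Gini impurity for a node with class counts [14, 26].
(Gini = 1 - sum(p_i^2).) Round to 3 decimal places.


Total = 40. Proportions: 14/40, 26/40. sum(p_i^2) = 0.5450. Gini = 1 - 0.5450 = 0.4550, which rounds to 0.455.

0.455


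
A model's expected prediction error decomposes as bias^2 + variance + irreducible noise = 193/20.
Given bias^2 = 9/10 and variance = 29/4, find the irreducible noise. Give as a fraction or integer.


Total error = bias^2 + variance + irreducible noise. So irreducible noise = 193/20 - 9/10 - 29/4 = 3/2.

3/2


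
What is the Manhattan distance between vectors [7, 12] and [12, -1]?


d = sum of absolute differences: |7-12|=5 + |12--1|=13 = 18.

18


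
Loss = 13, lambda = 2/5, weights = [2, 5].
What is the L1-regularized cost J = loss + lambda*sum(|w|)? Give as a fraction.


L1 norm = sum(|w|) = 7. J = 13 + 2/5 * 7 = 79/5.

79/5


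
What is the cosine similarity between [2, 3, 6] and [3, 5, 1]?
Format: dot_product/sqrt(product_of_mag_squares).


dot = 27. |a|^2 = 49, |b|^2 = 35. cos = 27/sqrt(1715).

27/sqrt(1715)


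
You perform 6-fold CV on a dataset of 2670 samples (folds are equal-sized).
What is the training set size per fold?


Each validation fold has 2670/6 = 445 samples. Training set = 2670 - 445 = 2225.

2225


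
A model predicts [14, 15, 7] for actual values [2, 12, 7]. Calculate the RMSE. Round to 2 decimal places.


MSE = 51.0000. RMSE = sqrt(51.0000) = 7.14.

7.14


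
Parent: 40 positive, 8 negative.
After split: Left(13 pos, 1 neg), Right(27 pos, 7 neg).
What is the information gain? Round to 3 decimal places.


H(parent) = 0.6500. H(left) = 0.3712, H(right) = 0.7335. Weighted = (14/48)*0.3712 + (34/48)*0.7335 = 0.6278. IG = 0.6500 - 0.6278 = 0.0222, which rounds to 0.022.

0.022


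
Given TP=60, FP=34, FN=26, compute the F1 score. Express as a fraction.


Precision = 60/94 = 30/47. Recall = 60/86 = 30/43. F1 = 2*P*R/(P+R) = 2/3.

2/3


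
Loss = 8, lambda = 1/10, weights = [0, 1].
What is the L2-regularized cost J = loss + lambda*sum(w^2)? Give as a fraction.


L2 sq norm = sum(w^2) = 1. J = 8 + 1/10 * 1 = 81/10.

81/10


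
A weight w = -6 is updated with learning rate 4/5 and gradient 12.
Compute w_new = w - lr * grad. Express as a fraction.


w_new = -6 - 4/5 * 12 = -6 - 48/5 = -78/5.

-78/5


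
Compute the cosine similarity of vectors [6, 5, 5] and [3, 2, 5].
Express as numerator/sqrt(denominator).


dot = 53. |a|^2 = 86, |b|^2 = 38. cos = 53/sqrt(3268).

53/sqrt(3268)


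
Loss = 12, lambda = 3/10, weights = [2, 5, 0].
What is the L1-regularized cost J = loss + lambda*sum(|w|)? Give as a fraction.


L1 norm = sum(|w|) = 7. J = 12 + 3/10 * 7 = 141/10.

141/10


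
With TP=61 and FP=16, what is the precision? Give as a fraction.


Precision = TP / (TP + FP) = 61 / 77 = 61/77.

61/77


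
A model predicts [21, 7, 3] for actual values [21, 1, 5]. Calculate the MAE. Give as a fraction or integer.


MAE = (1/3) * (|21-21|=0 + |1-7|=6 + |5-3|=2). Sum = 8. MAE = 8/3.

8/3


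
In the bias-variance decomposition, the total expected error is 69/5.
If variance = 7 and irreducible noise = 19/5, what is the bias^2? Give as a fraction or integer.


Total error = bias^2 + variance + irreducible noise. So bias^2 = 69/5 - 7 - 19/5 = 3.

3


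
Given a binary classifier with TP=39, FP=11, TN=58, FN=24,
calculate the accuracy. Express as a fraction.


Accuracy = (TP + TN) / (TP + TN + FP + FN) = (39 + 58) / 132 = 97/132.

97/132


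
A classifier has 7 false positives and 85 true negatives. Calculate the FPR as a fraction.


FPR = FP / (FP + TN) = 7 / 92 = 7/92.

7/92


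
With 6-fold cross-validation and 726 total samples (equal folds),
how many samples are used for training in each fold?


Each validation fold has 726/6 = 121 samples. Training set = 726 - 121 = 605.

605


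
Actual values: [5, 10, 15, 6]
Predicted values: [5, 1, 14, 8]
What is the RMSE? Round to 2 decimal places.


MSE = 21.5000. RMSE = sqrt(21.5000) = 4.64.

4.64


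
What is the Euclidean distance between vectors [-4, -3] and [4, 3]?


d = sqrt(sum of squared differences). (-4-4)^2=64, (-3-3)^2=36. Sum = 100.

10


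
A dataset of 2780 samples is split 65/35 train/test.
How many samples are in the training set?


Test set = 2780 * 35% = 973. Training set = 2780 - 973 = 1807.

1807


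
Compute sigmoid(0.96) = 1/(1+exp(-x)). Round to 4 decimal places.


sigma(0.96) = 1/(1+e^(-0.96)) = 1/(1+0.382893) = 1/1.382893 = 0.7231.

0.7231


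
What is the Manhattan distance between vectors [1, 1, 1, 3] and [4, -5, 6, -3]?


d = sum of absolute differences: |1-4|=3 + |1--5|=6 + |1-6|=5 + |3--3|=6 = 20.

20


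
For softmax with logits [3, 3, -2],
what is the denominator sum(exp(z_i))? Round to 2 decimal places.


Denom = e^3=20.0855 + e^3=20.0855 + e^-2=0.1353. Sum = 40.3063, which rounds to 40.31.

40.31


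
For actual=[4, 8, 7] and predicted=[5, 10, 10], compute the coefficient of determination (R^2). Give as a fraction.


Mean(y) = 19/3. SS_res = 14. SS_tot = 26/3. R^2 = 1 - 14/(26/3) = -8/13.

-8/13


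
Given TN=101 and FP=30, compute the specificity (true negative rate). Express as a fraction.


Specificity = TN / (TN + FP) = 101 / 131 = 101/131.

101/131


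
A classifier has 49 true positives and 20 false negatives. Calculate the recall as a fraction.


Recall = TP / (TP + FN) = 49 / 69 = 49/69.

49/69


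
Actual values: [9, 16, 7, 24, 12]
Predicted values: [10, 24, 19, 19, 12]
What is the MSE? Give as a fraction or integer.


MSE = (1/5) * ((9-10)^2=1 + (16-24)^2=64 + (7-19)^2=144 + (24-19)^2=25 + (12-12)^2=0). Sum = 234. MSE = 234/5.

234/5


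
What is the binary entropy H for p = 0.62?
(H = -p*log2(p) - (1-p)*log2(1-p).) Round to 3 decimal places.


H = -0.62*log2(0.62) - 0.38*log2(0.38) = 0.958.

0.958


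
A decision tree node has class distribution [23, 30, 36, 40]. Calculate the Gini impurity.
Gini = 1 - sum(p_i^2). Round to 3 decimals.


Total = 129. Proportions: 23/129, 30/129, 36/129, 40/129. sum(p_i^2) = 0.2599. Gini = 1 - 0.2599 = 0.7401, which rounds to 0.740.

0.740


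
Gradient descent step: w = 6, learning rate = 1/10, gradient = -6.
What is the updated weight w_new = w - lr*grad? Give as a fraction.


w_new = 6 - 1/10 * -6 = 6 - -3/5 = 33/5.

33/5


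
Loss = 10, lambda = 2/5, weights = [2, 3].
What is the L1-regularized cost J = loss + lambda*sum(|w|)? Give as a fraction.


L1 norm = sum(|w|) = 5. J = 10 + 2/5 * 5 = 12.

12


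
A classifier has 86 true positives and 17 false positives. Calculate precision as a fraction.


Precision = TP / (TP + FP) = 86 / 103 = 86/103.

86/103


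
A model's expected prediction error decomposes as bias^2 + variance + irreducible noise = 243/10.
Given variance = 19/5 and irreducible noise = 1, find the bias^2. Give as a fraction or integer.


Total error = bias^2 + variance + irreducible noise. So bias^2 = 243/10 - 19/5 - 1 = 39/2.

39/2


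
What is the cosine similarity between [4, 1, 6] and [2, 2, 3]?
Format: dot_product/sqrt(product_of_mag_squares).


dot = 28. |a|^2 = 53, |b|^2 = 17. cos = 28/sqrt(901).

28/sqrt(901)


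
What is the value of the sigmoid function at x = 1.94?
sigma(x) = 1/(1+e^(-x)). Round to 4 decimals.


sigma(1.94) = 1/(1+e^(-1.94)) = 1/(1+0.143704) = 1/1.143704 = 0.8744.

0.8744


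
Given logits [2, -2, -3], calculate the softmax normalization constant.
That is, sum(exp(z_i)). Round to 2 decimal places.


Denom = e^2=7.3891 + e^-2=0.1353 + e^-3=0.0498. Sum = 7.5742, which rounds to 7.57.

7.57


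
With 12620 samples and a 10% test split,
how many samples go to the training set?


Test set = 12620 * 10% = 1262. Training set = 12620 - 1262 = 11358.

11358


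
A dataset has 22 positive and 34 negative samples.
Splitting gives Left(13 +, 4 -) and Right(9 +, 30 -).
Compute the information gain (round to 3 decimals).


H(parent) = 0.9666. H(left) = 0.7871, H(right) = 0.7793. Weighted = (17/56)*0.7871 + (39/56)*0.7793 = 0.7817. IG = 0.9666 - 0.7817 = 0.1849, which rounds to 0.185.

0.185


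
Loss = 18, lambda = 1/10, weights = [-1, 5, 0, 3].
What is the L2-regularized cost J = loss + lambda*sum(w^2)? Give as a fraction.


L2 sq norm = sum(w^2) = 35. J = 18 + 1/10 * 35 = 43/2.

43/2


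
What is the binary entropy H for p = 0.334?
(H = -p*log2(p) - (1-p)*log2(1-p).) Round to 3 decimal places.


H = -0.334*log2(0.334) - 0.666*log2(0.666) = 0.919.

0.919


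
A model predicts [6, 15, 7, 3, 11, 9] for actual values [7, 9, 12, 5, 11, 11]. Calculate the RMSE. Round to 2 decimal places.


MSE = 11.6667. RMSE = sqrt(11.6667) = 3.42.

3.42


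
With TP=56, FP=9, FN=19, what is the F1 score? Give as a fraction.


Precision = 56/65 = 56/65. Recall = 56/75 = 56/75. F1 = 2*P*R/(P+R) = 4/5.

4/5


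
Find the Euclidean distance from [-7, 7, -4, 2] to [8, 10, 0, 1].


d = sqrt(sum of squared differences). (-7-8)^2=225, (7-10)^2=9, (-4-0)^2=16, (2-1)^2=1. Sum = 251.

sqrt(251)


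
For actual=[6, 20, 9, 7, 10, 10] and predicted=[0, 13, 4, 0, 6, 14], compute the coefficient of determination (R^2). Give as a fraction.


Mean(y) = 31/3. SS_res = 191. SS_tot = 376/3. R^2 = 1 - 191/(376/3) = -197/376.

-197/376


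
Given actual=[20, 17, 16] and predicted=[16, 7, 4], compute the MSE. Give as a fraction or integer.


MSE = (1/3) * ((20-16)^2=16 + (17-7)^2=100 + (16-4)^2=144). Sum = 260. MSE = 260/3.

260/3


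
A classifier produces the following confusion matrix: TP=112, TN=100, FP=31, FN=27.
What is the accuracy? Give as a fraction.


Accuracy = (TP + TN) / (TP + TN + FP + FN) = (112 + 100) / 270 = 106/135.

106/135


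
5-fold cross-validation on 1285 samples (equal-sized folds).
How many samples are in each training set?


Each validation fold has 1285/5 = 257 samples. Training set = 1285 - 257 = 1028.

1028


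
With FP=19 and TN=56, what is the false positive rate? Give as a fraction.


FPR = FP / (FP + TN) = 19 / 75 = 19/75.

19/75


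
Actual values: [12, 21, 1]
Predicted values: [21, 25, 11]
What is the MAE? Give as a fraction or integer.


MAE = (1/3) * (|12-21|=9 + |21-25|=4 + |1-11|=10). Sum = 23. MAE = 23/3.

23/3


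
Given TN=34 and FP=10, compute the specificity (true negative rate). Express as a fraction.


Specificity = TN / (TN + FP) = 34 / 44 = 17/22.

17/22


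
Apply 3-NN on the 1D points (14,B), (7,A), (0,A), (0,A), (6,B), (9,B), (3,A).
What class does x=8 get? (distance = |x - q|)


Distances: |14-8|=6, |7-8|=1, |0-8|=8, |0-8|=8, |6-8|=2, |9-8|=1, |3-8|=5. 3 nearest: (7,A), (9,B), (6,B). Counts: {'A': 1, 'B': 2}. Majority class: B.

B


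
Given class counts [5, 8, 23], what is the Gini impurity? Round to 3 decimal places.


Total = 36. Proportions: 5/36, 8/36, 23/36. sum(p_i^2) = 0.4769. Gini = 1 - 0.4769 = 0.5231, which rounds to 0.523.

0.523


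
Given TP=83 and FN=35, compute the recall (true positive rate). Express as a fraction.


Recall = TP / (TP + FN) = 83 / 118 = 83/118.

83/118


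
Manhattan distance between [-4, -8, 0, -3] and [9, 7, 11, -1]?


d = sum of absolute differences: |-4-9|=13 + |-8-7|=15 + |0-11|=11 + |-3--1|=2 = 41.

41


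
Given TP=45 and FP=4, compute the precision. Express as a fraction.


Precision = TP / (TP + FP) = 45 / 49 = 45/49.

45/49


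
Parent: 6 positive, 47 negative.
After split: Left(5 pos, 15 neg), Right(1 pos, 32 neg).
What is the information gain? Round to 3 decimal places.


H(parent) = 0.5095. H(left) = 0.8113, H(right) = 0.1959. Weighted = (20/53)*0.8113 + (33/53)*0.1959 = 0.4281. IG = 0.5095 - 0.4281 = 0.0814, which rounds to 0.081.

0.081


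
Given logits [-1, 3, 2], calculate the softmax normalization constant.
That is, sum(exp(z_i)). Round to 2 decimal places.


Denom = e^-1=0.3679 + e^3=20.0855 + e^2=7.3891. Sum = 27.8425, which rounds to 27.84.

27.84


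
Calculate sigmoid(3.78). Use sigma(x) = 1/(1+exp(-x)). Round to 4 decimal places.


sigma(3.78) = 1/(1+e^(-3.78)) = 1/(1+0.022823) = 1/1.022823 = 0.9777.

0.9777


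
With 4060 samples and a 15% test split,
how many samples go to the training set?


Test set = 4060 * 15% = 609. Training set = 4060 - 609 = 3451.

3451


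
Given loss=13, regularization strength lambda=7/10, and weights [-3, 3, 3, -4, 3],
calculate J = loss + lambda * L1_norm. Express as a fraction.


L1 norm = sum(|w|) = 16. J = 13 + 7/10 * 16 = 121/5.

121/5


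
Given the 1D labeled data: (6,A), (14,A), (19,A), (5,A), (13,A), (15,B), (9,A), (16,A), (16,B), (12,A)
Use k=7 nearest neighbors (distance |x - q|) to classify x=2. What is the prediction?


Distances: |6-2|=4, |14-2|=12, |19-2|=17, |5-2|=3, |13-2|=11, |15-2|=13, |9-2|=7, |16-2|=14, |16-2|=14, |12-2|=10. 7 nearest: (5,A), (6,A), (9,A), (12,A), (13,A), (14,A), (15,B). Counts: {'A': 6, 'B': 1}. Majority class: A.

A


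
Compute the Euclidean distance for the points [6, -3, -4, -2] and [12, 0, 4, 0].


d = sqrt(sum of squared differences). (6-12)^2=36, (-3-0)^2=9, (-4-4)^2=64, (-2-0)^2=4. Sum = 113.

sqrt(113)


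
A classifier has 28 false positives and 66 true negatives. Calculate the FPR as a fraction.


FPR = FP / (FP + TN) = 28 / 94 = 14/47.

14/47


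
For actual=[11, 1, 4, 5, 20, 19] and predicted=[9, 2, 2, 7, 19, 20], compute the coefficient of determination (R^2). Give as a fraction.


Mean(y) = 10. SS_res = 15. SS_tot = 324. R^2 = 1 - 15/(324) = 103/108.

103/108


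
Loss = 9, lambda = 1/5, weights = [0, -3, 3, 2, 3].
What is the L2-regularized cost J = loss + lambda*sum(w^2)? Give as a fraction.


L2 sq norm = sum(w^2) = 31. J = 9 + 1/5 * 31 = 76/5.

76/5


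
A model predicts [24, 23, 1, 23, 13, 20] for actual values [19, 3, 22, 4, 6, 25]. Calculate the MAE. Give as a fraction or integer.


MAE = (1/6) * (|19-24|=5 + |3-23|=20 + |22-1|=21 + |4-23|=19 + |6-13|=7 + |25-20|=5). Sum = 77. MAE = 77/6.

77/6


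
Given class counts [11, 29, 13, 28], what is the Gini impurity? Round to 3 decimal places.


Total = 81. Proportions: 11/81, 29/81, 13/81, 28/81. sum(p_i^2) = 0.2919. Gini = 1 - 0.2919 = 0.7081, which rounds to 0.708.

0.708


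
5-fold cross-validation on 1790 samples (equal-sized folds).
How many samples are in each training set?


Each validation fold has 1790/5 = 358 samples. Training set = 1790 - 358 = 1432.

1432


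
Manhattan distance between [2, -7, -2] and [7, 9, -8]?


d = sum of absolute differences: |2-7|=5 + |-7-9|=16 + |-2--8|=6 = 27.

27


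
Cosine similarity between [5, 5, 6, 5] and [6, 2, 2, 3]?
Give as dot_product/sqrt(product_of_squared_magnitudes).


dot = 67. |a|^2 = 111, |b|^2 = 53. cos = 67/sqrt(5883).

67/sqrt(5883)


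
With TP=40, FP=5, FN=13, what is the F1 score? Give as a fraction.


Precision = 40/45 = 8/9. Recall = 40/53 = 40/53. F1 = 2*P*R/(P+R) = 40/49.

40/49


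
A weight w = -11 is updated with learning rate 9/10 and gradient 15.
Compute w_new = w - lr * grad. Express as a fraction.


w_new = -11 - 9/10 * 15 = -11 - 27/2 = -49/2.

-49/2


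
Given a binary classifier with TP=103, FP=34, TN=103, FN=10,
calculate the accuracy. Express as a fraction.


Accuracy = (TP + TN) / (TP + TN + FP + FN) = (103 + 103) / 250 = 103/125.

103/125


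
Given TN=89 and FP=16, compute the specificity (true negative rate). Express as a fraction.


Specificity = TN / (TN + FP) = 89 / 105 = 89/105.

89/105


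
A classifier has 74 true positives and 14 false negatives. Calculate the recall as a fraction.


Recall = TP / (TP + FN) = 74 / 88 = 37/44.

37/44


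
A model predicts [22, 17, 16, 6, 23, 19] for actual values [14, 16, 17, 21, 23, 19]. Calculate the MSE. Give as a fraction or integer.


MSE = (1/6) * ((14-22)^2=64 + (16-17)^2=1 + (17-16)^2=1 + (21-6)^2=225 + (23-23)^2=0 + (19-19)^2=0). Sum = 291. MSE = 97/2.

97/2


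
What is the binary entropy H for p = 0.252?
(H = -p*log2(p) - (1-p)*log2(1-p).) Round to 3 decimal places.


H = -0.252*log2(0.252) - 0.748*log2(0.748) = 0.814.

0.814


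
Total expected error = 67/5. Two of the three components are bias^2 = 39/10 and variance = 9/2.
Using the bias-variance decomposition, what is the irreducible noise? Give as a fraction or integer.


Total error = bias^2 + variance + irreducible noise. So irreducible noise = 67/5 - 39/10 - 9/2 = 5.

5


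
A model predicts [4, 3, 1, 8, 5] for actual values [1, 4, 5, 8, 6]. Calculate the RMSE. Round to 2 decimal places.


MSE = 5.4000. RMSE = sqrt(5.4000) = 2.32.

2.32


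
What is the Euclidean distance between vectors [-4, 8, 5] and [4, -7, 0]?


d = sqrt(sum of squared differences). (-4-4)^2=64, (8--7)^2=225, (5-0)^2=25. Sum = 314.

sqrt(314)


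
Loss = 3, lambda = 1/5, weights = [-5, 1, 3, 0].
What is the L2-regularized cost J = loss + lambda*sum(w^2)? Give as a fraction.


L2 sq norm = sum(w^2) = 35. J = 3 + 1/5 * 35 = 10.

10


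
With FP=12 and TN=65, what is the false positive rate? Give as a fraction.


FPR = FP / (FP + TN) = 12 / 77 = 12/77.

12/77


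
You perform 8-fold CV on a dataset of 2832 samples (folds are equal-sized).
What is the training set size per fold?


Each validation fold has 2832/8 = 354 samples. Training set = 2832 - 354 = 2478.

2478


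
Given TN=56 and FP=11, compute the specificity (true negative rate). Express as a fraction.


Specificity = TN / (TN + FP) = 56 / 67 = 56/67.

56/67


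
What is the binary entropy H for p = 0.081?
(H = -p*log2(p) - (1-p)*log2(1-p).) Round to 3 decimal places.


H = -0.081*log2(0.081) - 0.919*log2(0.919) = 0.406.

0.406
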